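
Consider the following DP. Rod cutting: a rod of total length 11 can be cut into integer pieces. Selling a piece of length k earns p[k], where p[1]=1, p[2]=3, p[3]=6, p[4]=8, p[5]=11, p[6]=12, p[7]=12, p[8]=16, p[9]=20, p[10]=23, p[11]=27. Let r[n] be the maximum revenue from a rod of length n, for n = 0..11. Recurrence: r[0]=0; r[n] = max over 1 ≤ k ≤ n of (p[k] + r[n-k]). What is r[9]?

20

   n    0    1    2    3    4    5    6    7    8    9   10   11
r[n]    0    1    3    6    8   11   12   14   17   20   23   27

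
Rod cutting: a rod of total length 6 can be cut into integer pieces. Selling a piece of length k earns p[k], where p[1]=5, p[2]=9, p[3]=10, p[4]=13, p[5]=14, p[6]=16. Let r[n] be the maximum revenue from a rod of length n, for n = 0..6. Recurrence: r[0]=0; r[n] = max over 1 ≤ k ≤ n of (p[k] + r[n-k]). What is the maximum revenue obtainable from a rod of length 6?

   n    0    1    2    3    4    5    6
r[n]    0    5   10   15   20   25   30

30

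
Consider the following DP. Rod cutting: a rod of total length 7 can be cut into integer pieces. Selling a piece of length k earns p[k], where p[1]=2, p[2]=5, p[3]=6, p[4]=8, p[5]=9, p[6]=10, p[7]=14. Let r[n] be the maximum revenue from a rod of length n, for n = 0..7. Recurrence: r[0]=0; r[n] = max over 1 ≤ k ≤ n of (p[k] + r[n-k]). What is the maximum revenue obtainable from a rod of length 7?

17

   n    0    1    2    3    4    5    6    7
r[n]    0    2    5    7   10   12   15   17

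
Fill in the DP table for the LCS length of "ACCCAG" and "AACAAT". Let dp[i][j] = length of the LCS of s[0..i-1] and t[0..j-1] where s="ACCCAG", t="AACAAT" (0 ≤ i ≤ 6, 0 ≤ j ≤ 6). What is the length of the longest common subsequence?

   ''  A  A  C  A  A  T
''  0  0  0  0  0  0  0
 A  0  1  1  1  1  1  1
 C  0  1  1  2  2  2  2
 C  0  1  1  2  2  2  2
 C  0  1  1  2  2  2  2
 A  0  1  2  2  3  3  3
 G  0  1  2  2  3  3  3

3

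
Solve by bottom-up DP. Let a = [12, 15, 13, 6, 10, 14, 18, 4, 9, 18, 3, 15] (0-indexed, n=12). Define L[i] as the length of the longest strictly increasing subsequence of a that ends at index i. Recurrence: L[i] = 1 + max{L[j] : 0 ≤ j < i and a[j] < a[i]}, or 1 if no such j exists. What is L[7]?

1

   i    0    1    2    3    4    5    6    7    8    9   10   11
a[i]   12   15   13    6   10   14   18    4    9   18    3   15
L[i]    1    2    2    1    2    3    4    1    2    4    1    4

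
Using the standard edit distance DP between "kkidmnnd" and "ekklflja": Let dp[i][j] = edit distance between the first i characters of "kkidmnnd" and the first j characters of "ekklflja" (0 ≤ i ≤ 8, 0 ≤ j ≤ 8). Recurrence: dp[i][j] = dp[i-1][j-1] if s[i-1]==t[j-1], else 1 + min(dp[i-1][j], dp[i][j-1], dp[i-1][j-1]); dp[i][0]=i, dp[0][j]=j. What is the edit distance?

   ''  e  k  k  l  f  l  j  a
''  0  1  2  3  4  5  6  7  8
 k  1  1  1  2  3  4  5  6  7
 k  2  2  1  1  2  3  4  5  6
 i  3  3  2  2  2  3  4  5  6
 d  4  4  3  3  3  3  4  5  6
 m  5  5  4  4  4  4  4  5  6
 n  6  6  5  5  5  5  5  5  6
 n  7  7  6  6  6  6  6  6  6
 d  8  8  7  7  7  7  7  7  7

7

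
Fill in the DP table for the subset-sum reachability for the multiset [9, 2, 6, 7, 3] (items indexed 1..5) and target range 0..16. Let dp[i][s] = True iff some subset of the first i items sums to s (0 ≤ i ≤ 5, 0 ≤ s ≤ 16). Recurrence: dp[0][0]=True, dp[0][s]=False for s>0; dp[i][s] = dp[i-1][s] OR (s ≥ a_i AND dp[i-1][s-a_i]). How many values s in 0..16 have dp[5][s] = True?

15

i\s   0   1   2   3   4   5   6   7   8   9  10  11  12  13  14  15  16
  0   T   F   F   F   F   F   F   F   F   F   F   F   F   F   F   F   F
  1   T   F   F   F   F   F   F   F   F   T   F   F   F   F   F   F   F
  2   T   F   T   F   F   F   F   F   F   T   F   T   F   F   F   F   F
  3   T   F   T   F   F   F   T   F   T   T   F   T   F   F   F   T   F
  4   T   F   T   F   F   F   T   T   T   T   F   T   F   T   F   T   T
  5   T   F   T   T   F   T   T   T   T   T   T   T   T   T   T   T   T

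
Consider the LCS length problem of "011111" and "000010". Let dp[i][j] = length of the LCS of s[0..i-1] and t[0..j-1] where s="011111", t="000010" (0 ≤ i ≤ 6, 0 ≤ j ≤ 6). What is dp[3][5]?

2

   ''  0  0  0  0  1  0
''  0  0  0  0  0  0  0
 0  0  1  1  1  1  1  1
 1  0  1  1  1  1  2  2
 1  0  1  1  1  1  2  2
 1  0  1  1  1  1  2  2
 1  0  1  1  1  1  2  2
 1  0  1  1  1  1  2  2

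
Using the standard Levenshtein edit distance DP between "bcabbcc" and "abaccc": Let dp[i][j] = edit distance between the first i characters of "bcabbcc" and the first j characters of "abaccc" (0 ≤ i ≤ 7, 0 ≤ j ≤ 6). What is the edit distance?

   ''  a  b  a  c  c  c
''  0  1  2  3  4  5  6
 b  1  1  1  2  3  4  5
 c  2  2  2  2  2  3  4
 a  3  2  3  2  3  3  4
 b  4  3  2  3  3  4  4
 b  5  4  3  3  4  4  5
 c  6  5  4  4  3  4  4
 c  7  6  5  5  4  3  4

4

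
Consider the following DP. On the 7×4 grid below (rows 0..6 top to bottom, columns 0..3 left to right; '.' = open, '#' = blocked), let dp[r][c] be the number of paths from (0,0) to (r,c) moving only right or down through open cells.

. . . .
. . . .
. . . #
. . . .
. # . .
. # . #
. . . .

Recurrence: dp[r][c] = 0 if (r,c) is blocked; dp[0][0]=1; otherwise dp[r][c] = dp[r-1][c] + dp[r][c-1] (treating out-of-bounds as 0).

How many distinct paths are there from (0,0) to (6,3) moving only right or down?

11

r\c   0   1   2   3
  0   1   1   1   1
  1   1   2   3   4
  2   1   3   6   0
  3   1   4  10  10
  4   1   0  10  20
  5   1   0  10   0
  6   1   1  11  11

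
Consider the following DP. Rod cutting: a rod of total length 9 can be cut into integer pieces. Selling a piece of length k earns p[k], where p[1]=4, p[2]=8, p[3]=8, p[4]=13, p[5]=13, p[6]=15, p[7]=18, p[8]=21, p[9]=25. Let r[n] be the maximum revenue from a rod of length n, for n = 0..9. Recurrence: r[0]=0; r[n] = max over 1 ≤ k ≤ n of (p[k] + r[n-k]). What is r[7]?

   n    0    1    2    3    4    5    6    7    8    9
r[n]    0    4    8   12   16   20   24   28   32   36

28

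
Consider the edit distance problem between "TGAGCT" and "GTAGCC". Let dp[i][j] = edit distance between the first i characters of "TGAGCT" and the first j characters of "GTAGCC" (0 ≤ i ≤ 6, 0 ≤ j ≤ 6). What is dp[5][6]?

   ''  G  T  A  G  C  C
''  0  1  2  3  4  5  6
 T  1  1  1  2  3  4  5
 G  2  1  2  2  2  3  4
 A  3  2  2  2  3  3  4
 G  4  3  3  3  2  3  4
 C  5  4  4  4  3  2  3
 T  6  5  4  5  4  3  3

3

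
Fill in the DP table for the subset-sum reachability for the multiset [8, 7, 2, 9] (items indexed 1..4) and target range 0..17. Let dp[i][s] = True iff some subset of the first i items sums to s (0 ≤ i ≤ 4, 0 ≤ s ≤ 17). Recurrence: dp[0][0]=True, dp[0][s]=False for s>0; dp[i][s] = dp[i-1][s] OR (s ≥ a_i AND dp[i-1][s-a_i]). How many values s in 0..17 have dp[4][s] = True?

i\s   0   1   2   3   4   5   6   7   8   9  10  11  12  13  14  15  16  17
  0   T   F   F   F   F   F   F   F   F   F   F   F   F   F   F   F   F   F
  1   T   F   F   F   F   F   F   F   T   F   F   F   F   F   F   F   F   F
  2   T   F   F   F   F   F   F   T   T   F   F   F   F   F   F   T   F   F
  3   T   F   T   F   F   F   F   T   T   T   T   F   F   F   F   T   F   T
  4   T   F   T   F   F   F   F   T   T   T   T   T   F   F   F   T   T   T

10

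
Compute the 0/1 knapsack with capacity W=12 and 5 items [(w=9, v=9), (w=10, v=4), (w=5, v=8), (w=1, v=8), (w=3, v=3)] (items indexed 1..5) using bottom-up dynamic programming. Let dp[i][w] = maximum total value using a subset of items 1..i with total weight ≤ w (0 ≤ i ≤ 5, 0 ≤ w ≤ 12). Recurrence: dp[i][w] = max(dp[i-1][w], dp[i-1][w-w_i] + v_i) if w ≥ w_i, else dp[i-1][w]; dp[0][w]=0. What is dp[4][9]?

16

i\w   0   1   2   3   4   5   6   7   8   9  10  11  12
  0   0   0   0   0   0   0   0   0   0   0   0   0   0
  1   0   0   0   0   0   0   0   0   0   9   9   9   9
  2   0   0   0   0   0   0   0   0   0   9   9   9   9
  3   0   0   0   0   0   8   8   8   8   9   9   9   9
  4   0   8   8   8   8   8  16  16  16  16  17  17  17
  5   0   8   8   8  11  11  16  16  16  19  19  19  19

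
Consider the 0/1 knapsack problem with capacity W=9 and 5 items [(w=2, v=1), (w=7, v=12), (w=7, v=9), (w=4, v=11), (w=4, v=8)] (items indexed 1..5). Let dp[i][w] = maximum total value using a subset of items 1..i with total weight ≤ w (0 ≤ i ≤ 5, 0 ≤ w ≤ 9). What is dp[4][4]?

i\w   0   1   2   3   4   5   6   7   8   9
  0   0   0   0   0   0   0   0   0   0   0
  1   0   0   1   1   1   1   1   1   1   1
  2   0   0   1   1   1   1   1  12  12  13
  3   0   0   1   1   1   1   1  12  12  13
  4   0   0   1   1  11  11  12  12  12  13
  5   0   0   1   1  11  11  12  12  19  19

11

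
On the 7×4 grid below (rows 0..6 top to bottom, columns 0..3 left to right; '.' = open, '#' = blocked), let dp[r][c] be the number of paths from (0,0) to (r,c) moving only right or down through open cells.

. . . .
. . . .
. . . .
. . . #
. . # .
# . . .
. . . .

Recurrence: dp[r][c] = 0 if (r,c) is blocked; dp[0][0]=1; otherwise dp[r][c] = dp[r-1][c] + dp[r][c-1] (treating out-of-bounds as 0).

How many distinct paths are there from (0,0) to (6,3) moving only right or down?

r\c   0   1   2   3
  0   1   1   1   1
  1   1   2   3   4
  2   1   3   6  10
  3   1   4  10   0
  4   1   5   0   0
  5   0   5   5   5
  6   0   5  10  15

15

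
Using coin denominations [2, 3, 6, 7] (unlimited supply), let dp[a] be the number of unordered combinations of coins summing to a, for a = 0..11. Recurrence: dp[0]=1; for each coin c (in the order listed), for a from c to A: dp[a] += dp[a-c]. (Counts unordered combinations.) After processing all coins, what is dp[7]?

after  coin     0     1     2     3     4     5     6     7     8     9    10    11
          2     1     0     1     0     1     0     1     0     1     0     1     0
          3     1     0     1     1     1     1     2     1     2     2     2     2
          6     1     0     1     1     1     1     3     1     3     3     3     3
          7     1     0     1     1     1     1     3     2     3     4     4     4

2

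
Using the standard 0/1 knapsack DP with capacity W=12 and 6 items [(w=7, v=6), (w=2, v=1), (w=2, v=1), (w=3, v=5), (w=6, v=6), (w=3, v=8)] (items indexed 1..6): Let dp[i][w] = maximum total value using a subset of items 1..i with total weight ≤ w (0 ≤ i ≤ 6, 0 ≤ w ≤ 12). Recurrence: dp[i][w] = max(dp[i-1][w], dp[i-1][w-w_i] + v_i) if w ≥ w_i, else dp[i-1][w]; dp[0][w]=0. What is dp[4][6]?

6

i\w   0   1   2   3   4   5   6   7   8   9  10  11  12
  0   0   0   0   0   0   0   0   0   0   0   0   0   0
  1   0   0   0   0   0   0   0   6   6   6   6   6   6
  2   0   0   1   1   1   1   1   6   6   7   7   7   7
  3   0   0   1   1   2   2   2   6   6   7   7   8   8
  4   0   0   1   5   5   6   6   7   7   7  11  11  12
  5   0   0   1   5   5   6   6   7   7  11  11  12  12
  6   0   0   1   8   8   9  13  13  14  14  15  15  19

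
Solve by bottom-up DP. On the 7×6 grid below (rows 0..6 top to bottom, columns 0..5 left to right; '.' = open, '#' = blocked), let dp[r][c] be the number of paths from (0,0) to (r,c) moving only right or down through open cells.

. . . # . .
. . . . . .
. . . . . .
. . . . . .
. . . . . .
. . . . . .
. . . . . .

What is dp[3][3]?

19

r\c   0   1   2   3   4   5
  0   1   1   1   0   0   0
  1   1   2   3   3   3   3
  2   1   3   6   9  12  15
  3   1   4  10  19  31  46
  4   1   5  15  34  65 111
  5   1   6  21  55 120 231
  6   1   7  28  83 203 434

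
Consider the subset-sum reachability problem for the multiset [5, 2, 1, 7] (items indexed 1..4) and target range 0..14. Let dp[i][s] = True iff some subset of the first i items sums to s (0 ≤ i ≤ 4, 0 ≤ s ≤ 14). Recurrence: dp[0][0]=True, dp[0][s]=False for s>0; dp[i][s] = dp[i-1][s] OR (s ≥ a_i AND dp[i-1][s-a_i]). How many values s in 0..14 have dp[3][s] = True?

i\s   0   1   2   3   4   5   6   7   8   9  10  11  12  13  14
  0   T   F   F   F   F   F   F   F   F   F   F   F   F   F   F
  1   T   F   F   F   F   T   F   F   F   F   F   F   F   F   F
  2   T   F   T   F   F   T   F   T   F   F   F   F   F   F   F
  3   T   T   T   T   F   T   T   T   T   F   F   F   F   F   F
  4   T   T   T   T   F   T   T   T   T   T   T   F   T   T   T

8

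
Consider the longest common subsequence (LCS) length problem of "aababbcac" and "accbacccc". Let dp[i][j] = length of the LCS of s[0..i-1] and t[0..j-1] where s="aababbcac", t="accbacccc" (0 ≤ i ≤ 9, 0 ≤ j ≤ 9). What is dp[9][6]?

4

   ''  a  c  c  b  a  c  c  c  c
''  0  0  0  0  0  0  0  0  0  0
 a  0  1  1  1  1  1  1  1  1  1
 a  0  1  1  1  1  2  2  2  2  2
 b  0  1  1  1  2  2  2  2  2  2
 a  0  1  1  1  2  3  3  3  3  3
 b  0  1  1  1  2  3  3  3  3  3
 b  0  1  1  1  2  3  3  3  3  3
 c  0  1  2  2  2  3  4  4  4  4
 a  0  1  2  2  2  3  4  4  4  4
 c  0  1  2  3  3  3  4  5  5  5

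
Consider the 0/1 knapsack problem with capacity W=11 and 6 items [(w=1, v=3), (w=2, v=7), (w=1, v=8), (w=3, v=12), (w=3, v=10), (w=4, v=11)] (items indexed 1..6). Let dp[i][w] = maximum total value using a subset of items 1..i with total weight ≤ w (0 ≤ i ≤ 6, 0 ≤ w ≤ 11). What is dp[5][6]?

i\w   0   1   2   3   4   5   6   7   8   9  10  11
  0   0   0   0   0   0   0   0   0   0   0   0   0
  1   0   3   3   3   3   3   3   3   3   3   3   3
  2   0   3   7  10  10  10  10  10  10  10  10  10
  3   0   8  11  15  18  18  18  18  18  18  18  18
  4   0   8  11  15  20  23  27  30  30  30  30  30
  5   0   8  11  15  20  23  27  30  33  37  40  40
  6   0   8  11  15  20  23  27  30  33  37  40  41

27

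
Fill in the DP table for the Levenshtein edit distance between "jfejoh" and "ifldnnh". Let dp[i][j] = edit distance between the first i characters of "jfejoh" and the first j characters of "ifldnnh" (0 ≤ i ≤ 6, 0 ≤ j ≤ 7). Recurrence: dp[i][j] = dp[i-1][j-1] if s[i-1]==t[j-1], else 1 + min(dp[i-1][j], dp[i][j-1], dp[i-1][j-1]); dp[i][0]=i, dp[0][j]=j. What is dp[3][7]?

   ''  i  f  l  d  n  n  h
''  0  1  2  3  4  5  6  7
 j  1  1  2  3  4  5  6  7
 f  2  2  1  2  3  4  5  6
 e  3  3  2  2  3  4  5  6
 j  4  4  3  3  3  4  5  6
 o  5  5  4  4  4  4  5  6
 h  6  6  5  5  5  5  5  5

6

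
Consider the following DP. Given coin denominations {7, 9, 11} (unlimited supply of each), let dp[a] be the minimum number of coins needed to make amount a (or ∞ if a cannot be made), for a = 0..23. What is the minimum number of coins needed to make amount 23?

 a  0  1  2  3  4  5  6  7  8  9 10 11 12 13 14 15 16 17 18 19 20 21 22 23
dp  0  -  -  -  -  -  -  1  -  1  -  1  -  -  2  -  2  -  2  -  2  3  2  3
(- denotes ∞ / unreachable)

3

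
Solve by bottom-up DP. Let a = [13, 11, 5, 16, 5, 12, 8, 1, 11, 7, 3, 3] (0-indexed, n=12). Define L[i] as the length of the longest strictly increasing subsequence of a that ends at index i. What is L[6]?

2

   i    0    1    2    3    4    5    6    7    8    9   10   11
a[i]   13   11    5   16    5   12    8    1   11    7    3    3
L[i]    1    1    1    2    1    2    2    1    3    2    2    2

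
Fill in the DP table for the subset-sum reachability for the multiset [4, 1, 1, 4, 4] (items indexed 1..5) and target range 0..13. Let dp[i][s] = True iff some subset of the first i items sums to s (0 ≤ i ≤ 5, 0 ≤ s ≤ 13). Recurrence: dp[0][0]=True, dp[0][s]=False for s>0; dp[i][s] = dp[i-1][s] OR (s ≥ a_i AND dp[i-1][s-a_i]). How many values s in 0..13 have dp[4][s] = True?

9

i\s   0   1   2   3   4   5   6   7   8   9  10  11  12  13
  0   T   F   F   F   F   F   F   F   F   F   F   F   F   F
  1   T   F   F   F   T   F   F   F   F   F   F   F   F   F
  2   T   T   F   F   T   T   F   F   F   F   F   F   F   F
  3   T   T   T   F   T   T   T   F   F   F   F   F   F   F
  4   T   T   T   F   T   T   T   F   T   T   T   F   F   F
  5   T   T   T   F   T   T   T   F   T   T   T   F   T   T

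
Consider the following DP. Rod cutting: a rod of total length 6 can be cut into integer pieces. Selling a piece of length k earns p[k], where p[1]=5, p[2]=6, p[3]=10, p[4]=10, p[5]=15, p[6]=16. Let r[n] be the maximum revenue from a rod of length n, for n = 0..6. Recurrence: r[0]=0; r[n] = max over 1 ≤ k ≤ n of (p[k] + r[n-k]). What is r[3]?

15

   n    0    1    2    3    4    5    6
r[n]    0    5   10   15   20   25   30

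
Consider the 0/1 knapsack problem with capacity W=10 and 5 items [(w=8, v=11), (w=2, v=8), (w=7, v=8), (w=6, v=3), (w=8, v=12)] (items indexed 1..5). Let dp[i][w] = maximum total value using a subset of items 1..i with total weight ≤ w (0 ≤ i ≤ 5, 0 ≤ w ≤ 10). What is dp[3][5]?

8

i\w   0   1   2   3   4   5   6   7   8   9  10
  0   0   0   0   0   0   0   0   0   0   0   0
  1   0   0   0   0   0   0   0   0  11  11  11
  2   0   0   8   8   8   8   8   8  11  11  19
  3   0   0   8   8   8   8   8   8  11  16  19
  4   0   0   8   8   8   8   8   8  11  16  19
  5   0   0   8   8   8   8   8   8  12  16  20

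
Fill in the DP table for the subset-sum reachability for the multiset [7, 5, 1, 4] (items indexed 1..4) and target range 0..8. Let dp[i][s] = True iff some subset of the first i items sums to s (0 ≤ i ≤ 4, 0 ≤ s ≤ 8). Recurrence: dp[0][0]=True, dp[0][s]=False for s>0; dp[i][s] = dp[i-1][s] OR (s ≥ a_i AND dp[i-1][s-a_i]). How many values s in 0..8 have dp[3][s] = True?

6

i\s   0   1   2   3   4   5   6   7   8
  0   T   F   F   F   F   F   F   F   F
  1   T   F   F   F   F   F   F   T   F
  2   T   F   F   F   F   T   F   T   F
  3   T   T   F   F   F   T   T   T   T
  4   T   T   F   F   T   T   T   T   T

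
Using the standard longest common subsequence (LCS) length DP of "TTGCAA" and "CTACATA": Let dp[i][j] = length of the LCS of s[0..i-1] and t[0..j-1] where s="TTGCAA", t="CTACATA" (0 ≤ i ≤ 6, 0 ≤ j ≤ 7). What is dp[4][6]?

2

   ''  C  T  A  C  A  T  A
''  0  0  0  0  0  0  0  0
 T  0  0  1  1  1  1  1  1
 T  0  0  1  1  1  1  2  2
 G  0  0  1  1  1  1  2  2
 C  0  1  1  1  2  2  2  2
 A  0  1  1  2  2  3  3  3
 A  0  1  1  2  2  3  3  4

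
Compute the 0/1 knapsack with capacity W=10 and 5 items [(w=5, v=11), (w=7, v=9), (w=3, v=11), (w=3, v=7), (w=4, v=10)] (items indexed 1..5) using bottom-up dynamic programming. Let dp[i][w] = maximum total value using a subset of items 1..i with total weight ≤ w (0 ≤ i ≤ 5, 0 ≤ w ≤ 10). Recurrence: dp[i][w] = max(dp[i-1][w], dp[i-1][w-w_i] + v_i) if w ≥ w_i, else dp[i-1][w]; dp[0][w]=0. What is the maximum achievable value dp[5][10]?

i\w   0   1   2   3   4   5   6   7   8   9  10
  0   0   0   0   0   0   0   0   0   0   0   0
  1   0   0   0   0   0  11  11  11  11  11  11
  2   0   0   0   0   0  11  11  11  11  11  11
  3   0   0   0  11  11  11  11  11  22  22  22
  4   0   0   0  11  11  11  18  18  22  22  22
  5   0   0   0  11  11  11  18  21  22  22  28

28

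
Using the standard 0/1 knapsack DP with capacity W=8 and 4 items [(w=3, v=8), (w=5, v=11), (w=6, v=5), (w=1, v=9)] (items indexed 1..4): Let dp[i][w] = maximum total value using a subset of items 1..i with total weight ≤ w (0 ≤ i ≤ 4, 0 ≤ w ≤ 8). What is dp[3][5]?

i\w   0   1   2   3   4   5   6   7   8
  0   0   0   0   0   0   0   0   0   0
  1   0   0   0   8   8   8   8   8   8
  2   0   0   0   8   8  11  11  11  19
  3   0   0   0   8   8  11  11  11  19
  4   0   9   9   9  17  17  20  20  20

11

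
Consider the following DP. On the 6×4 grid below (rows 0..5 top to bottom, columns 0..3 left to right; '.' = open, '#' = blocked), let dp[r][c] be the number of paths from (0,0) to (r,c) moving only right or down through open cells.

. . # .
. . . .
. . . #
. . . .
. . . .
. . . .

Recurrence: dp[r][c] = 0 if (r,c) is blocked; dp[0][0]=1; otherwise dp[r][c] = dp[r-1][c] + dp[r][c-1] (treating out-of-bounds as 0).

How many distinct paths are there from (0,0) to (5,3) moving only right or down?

43

r\c   0   1   2   3
  0   1   1   0   0
  1   1   2   2   2
  2   1   3   5   0
  3   1   4   9   9
  4   1   5  14  23
  5   1   6  20  43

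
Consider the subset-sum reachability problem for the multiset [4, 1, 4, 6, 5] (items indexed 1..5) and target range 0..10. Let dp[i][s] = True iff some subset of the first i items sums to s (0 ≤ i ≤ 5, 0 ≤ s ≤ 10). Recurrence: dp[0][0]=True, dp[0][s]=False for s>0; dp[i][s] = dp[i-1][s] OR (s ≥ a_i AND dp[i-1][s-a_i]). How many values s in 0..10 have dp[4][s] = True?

9

i\s   0   1   2   3   4   5   6   7   8   9  10
  0   T   F   F   F   F   F   F   F   F   F   F
  1   T   F   F   F   T   F   F   F   F   F   F
  2   T   T   F   F   T   T   F   F   F   F   F
  3   T   T   F   F   T   T   F   F   T   T   F
  4   T   T   F   F   T   T   T   T   T   T   T
  5   T   T   F   F   T   T   T   T   T   T   T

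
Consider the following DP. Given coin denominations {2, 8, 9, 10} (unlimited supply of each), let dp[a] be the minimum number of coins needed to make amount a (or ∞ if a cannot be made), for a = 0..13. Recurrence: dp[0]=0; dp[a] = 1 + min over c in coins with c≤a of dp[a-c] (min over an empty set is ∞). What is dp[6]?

 a  0  1  2  3  4  5  6  7  8  9 10 11 12 13
dp  0  -  1  -  2  -  3  -  1  1  1  2  2  3
(- denotes ∞ / unreachable)

3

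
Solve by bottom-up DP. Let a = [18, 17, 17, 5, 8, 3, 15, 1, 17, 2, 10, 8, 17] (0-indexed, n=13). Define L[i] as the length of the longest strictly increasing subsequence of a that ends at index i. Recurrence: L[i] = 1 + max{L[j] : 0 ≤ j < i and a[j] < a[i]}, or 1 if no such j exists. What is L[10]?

3

   i    0    1    2    3    4    5    6    7    8    9   10   11   12
a[i]   18   17   17    5    8    3   15    1   17    2   10    8   17
L[i]    1    1    1    1    2    1    3    1    4    2    3    3    4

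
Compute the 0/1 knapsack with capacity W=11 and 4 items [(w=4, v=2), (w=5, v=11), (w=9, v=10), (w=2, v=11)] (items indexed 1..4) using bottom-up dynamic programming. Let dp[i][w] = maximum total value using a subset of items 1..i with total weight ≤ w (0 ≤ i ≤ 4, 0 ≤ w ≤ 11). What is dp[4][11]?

24

i\w   0   1   2   3   4   5   6   7   8   9  10  11
  0   0   0   0   0   0   0   0   0   0   0   0   0
  1   0   0   0   0   2   2   2   2   2   2   2   2
  2   0   0   0   0   2  11  11  11  11  13  13  13
  3   0   0   0   0   2  11  11  11  11  13  13  13
  4   0   0  11  11  11  11  13  22  22  22  22  24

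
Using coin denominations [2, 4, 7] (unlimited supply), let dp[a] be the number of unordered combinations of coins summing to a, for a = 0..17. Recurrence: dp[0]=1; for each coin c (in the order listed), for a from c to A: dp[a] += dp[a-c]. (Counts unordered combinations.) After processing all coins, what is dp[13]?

2

after  coin     0     1     2     3     4     5     6     7     8     9    10    11    12    13    14    15    16    17
          2     1     0     1     0     1     0     1     0     1     0     1     0     1     0     1     0     1     0
          4     1     0     1     0     2     0     2     0     3     0     3     0     4     0     4     0     5     0
          7     1     0     1     0     2     0     2     1     3     1     3     2     4     2     5     3     6     3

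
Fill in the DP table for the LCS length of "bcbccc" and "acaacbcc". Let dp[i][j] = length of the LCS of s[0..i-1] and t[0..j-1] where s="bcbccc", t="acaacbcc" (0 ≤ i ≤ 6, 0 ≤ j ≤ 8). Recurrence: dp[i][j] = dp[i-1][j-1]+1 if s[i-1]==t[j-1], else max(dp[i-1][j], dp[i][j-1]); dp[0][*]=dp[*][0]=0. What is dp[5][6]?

2

   ''  a  c  a  a  c  b  c  c
''  0  0  0  0  0  0  0  0  0
 b  0  0  0  0  0  0  1  1  1
 c  0  0  1  1  1  1  1  2  2
 b  0  0  1  1  1  1  2  2  2
 c  0  0  1  1  1  2  2  3  3
 c  0  0  1  1  1  2  2  3  4
 c  0  0  1  1  1  2  2  3  4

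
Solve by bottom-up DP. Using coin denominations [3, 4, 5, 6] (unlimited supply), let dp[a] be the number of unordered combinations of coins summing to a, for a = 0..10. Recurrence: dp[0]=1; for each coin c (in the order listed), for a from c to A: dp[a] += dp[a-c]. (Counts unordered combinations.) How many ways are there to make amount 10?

after  coin     0     1     2     3     4     5     6     7     8     9    10
          3     1     0     0     1     0     0     1     0     0     1     0
          4     1     0     0     1     1     0     1     1     1     1     1
          5     1     0     0     1     1     1     1     1     2     2     2
          6     1     0     0     1     1     1     2     1     2     3     3

3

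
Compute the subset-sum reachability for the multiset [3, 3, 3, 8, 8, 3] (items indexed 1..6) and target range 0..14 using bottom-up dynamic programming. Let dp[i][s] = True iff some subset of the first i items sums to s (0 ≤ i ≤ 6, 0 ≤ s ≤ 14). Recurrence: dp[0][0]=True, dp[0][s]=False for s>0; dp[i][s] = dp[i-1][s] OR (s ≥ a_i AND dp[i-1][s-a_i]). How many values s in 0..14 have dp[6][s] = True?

i\s   0   1   2   3   4   5   6   7   8   9  10  11  12  13  14
  0   T   F   F   F   F   F   F   F   F   F   F   F   F   F   F
  1   T   F   F   T   F   F   F   F   F   F   F   F   F   F   F
  2   T   F   F   T   F   F   T   F   F   F   F   F   F   F   F
  3   T   F   F   T   F   F   T   F   F   T   F   F   F   F   F
  4   T   F   F   T   F   F   T   F   T   T   F   T   F   F   T
  5   T   F   F   T   F   F   T   F   T   T   F   T   F   F   T
  6   T   F   F   T   F   F   T   F   T   T   F   T   T   F   T

8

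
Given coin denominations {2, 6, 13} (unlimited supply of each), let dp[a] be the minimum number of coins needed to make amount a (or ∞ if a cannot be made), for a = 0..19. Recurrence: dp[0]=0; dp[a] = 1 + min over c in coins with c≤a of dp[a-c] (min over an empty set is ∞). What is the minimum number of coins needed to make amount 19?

 a  0  1  2  3  4  5  6  7  8  9 10 11 12 13 14 15 16 17 18 19
dp  0  -  1  -  2  -  1  -  2  -  3  -  2  1  3  2  4  3  3  2
(- denotes ∞ / unreachable)

2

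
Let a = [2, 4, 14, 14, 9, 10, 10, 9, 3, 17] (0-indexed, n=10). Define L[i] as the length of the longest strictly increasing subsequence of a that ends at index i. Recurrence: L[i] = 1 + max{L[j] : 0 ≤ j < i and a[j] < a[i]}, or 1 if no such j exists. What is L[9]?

   i    0    1    2    3    4    5    6    7    8    9
a[i]    2    4   14   14    9   10   10    9    3   17
L[i]    1    2    3    3    3    4    4    3    2    5

5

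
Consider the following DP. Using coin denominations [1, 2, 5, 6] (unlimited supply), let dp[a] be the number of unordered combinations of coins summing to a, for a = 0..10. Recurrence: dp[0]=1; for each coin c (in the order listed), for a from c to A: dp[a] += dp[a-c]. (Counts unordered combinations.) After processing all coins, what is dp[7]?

7

after  coin     0     1     2     3     4     5     6     7     8     9    10
          1     1     1     1     1     1     1     1     1     1     1     1
          2     1     1     2     2     3     3     4     4     5     5     6
          5     1     1     2     2     3     4     5     6     7     8    10
          6     1     1     2     2     3     4     6     7     9    10    13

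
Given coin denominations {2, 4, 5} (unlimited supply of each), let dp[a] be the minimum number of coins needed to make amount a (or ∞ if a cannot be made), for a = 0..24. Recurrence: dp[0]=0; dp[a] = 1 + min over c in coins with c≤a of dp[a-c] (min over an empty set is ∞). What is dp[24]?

 a  0  1  2  3  4  5  6  7  8  9 10 11 12 13 14 15 16 17 18 19 20 21 22 23 24
dp  0  -  1  -  1  1  2  2  2  2  2  3  3  3  3  3  4  4  4  4  4  5  5  5  5
(- denotes ∞ / unreachable)

5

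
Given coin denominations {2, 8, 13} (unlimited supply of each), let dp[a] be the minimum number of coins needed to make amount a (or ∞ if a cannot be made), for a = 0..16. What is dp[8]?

1

 a  0  1  2  3  4  5  6  7  8  9 10 11 12 13 14 15 16
dp  0  -  1  -  2  -  3  -  1  -  2  -  3  1  4  2  2
(- denotes ∞ / unreachable)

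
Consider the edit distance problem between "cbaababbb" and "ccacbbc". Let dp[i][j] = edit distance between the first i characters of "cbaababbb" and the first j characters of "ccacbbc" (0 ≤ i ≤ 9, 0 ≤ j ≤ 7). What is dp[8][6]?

   ''  c  c  a  c  b  b  c
''  0  1  2  3  4  5  6  7
 c  1  0  1  2  3  4  5  6
 b  2  1  1  2  3  3  4  5
 a  3  2  2  1  2  3  4  5
 a  4  3  3  2  2  3  4  5
 b  5  4  4  3  3  2  3  4
 a  6  5  5  4  4  3  3  4
 b  7  6  6  5  5  4  3  4
 b  8  7  7  6  6  5  4  4
 b  9  8  8  7  7  6  5  5

4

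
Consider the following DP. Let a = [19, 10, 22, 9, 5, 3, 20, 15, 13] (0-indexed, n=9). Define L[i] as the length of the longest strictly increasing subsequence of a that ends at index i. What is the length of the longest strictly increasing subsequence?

2

   i    0    1    2    3    4    5    6    7    8
a[i]   19   10   22    9    5    3   20   15   13
L[i]    1    1    2    1    1    1    2    2    2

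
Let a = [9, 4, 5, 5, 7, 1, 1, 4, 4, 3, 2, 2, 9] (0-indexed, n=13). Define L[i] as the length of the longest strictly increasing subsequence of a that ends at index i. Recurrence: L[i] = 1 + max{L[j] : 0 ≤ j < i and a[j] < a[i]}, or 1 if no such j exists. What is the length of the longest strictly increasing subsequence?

   i    0    1    2    3    4    5    6    7    8    9   10   11   12
a[i]    9    4    5    5    7    1    1    4    4    3    2    2    9
L[i]    1    1    2    2    3    1    1    2    2    2    2    2    4

4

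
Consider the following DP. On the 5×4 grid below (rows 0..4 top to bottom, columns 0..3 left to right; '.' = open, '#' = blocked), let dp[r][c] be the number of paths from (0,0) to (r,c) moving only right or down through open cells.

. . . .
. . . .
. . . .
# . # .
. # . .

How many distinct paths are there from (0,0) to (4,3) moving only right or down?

r\c   0   1   2   3
  0   1   1   1   1
  1   1   2   3   4
  2   1   3   6  10
  3   0   3   0  10
  4   0   0   0  10

10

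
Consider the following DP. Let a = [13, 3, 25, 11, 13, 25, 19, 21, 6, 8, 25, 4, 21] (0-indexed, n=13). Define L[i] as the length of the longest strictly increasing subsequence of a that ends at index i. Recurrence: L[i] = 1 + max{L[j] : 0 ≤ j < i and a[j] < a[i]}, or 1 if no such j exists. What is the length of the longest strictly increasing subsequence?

   i    0    1    2    3    4    5    6    7    8    9   10   11   12
a[i]   13    3   25   11   13   25   19   21    6    8   25    4   21
L[i]    1    1    2    2    3    4    4    5    2    3    6    2    5

6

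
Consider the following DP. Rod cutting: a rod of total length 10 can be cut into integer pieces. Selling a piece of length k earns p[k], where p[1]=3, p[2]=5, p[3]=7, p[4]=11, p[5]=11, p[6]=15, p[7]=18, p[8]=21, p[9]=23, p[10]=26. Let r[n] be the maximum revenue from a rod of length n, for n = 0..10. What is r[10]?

30

   n    0    1    2    3    4    5    6    7    8    9   10
r[n]    0    3    6    9   12   15   18   21   24   27   30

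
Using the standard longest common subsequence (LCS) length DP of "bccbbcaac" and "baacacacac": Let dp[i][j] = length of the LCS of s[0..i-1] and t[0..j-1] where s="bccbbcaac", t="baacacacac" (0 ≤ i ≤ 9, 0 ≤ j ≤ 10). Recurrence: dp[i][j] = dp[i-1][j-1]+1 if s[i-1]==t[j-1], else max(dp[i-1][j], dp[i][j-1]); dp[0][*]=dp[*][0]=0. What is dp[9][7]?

   ''  b  a  a  c  a  c  a  c  a  c
''  0  0  0  0  0  0  0  0  0  0  0
 b  0  1  1  1  1  1  1  1  1  1  1
 c  0  1  1  1  2  2  2  2  2  2  2
 c  0  1  1  1  2  2  3  3  3  3  3
 b  0  1  1  1  2  2  3  3  3  3  3
 b  0  1  1  1  2  2  3  3  3  3  3
 c  0  1  1  1  2  2  3  3  4  4  4
 a  0  1  2  2  2  3  3  4  4  5  5
 a  0  1  2  3  3  3  3  4  4  5  5
 c  0  1  2  3  4  4  4  4  5  5  6

4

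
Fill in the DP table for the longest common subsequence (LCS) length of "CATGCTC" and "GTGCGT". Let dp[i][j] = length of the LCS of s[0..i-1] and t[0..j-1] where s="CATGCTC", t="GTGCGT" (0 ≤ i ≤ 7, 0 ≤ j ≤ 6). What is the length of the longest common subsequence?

4

   ''  G  T  G  C  G  T
''  0  0  0  0  0  0  0
 C  0  0  0  0  1  1  1
 A  0  0  0  0  1  1  1
 T  0  0  1  1  1  1  2
 G  0  1  1  2  2  2  2
 C  0  1  1  2  3  3  3
 T  0  1  2  2  3  3  4
 C  0  1  2  2  3  3  4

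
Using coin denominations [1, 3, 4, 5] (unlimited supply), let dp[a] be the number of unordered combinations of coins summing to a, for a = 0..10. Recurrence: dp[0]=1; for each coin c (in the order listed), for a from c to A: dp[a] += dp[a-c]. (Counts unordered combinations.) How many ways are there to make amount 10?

12

after  coin     0     1     2     3     4     5     6     7     8     9    10
          1     1     1     1     1     1     1     1     1     1     1     1
          3     1     1     1     2     2     2     3     3     3     4     4
          4     1     1     1     2     3     3     4     5     6     7     8
          5     1     1     1     2     3     4     5     6     8    10    12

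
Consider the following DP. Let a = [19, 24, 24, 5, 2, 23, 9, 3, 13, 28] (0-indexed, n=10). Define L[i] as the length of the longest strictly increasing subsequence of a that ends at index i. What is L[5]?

2

   i    0    1    2    3    4    5    6    7    8    9
a[i]   19   24   24    5    2   23    9    3   13   28
L[i]    1    2    2    1    1    2    2    2    3    4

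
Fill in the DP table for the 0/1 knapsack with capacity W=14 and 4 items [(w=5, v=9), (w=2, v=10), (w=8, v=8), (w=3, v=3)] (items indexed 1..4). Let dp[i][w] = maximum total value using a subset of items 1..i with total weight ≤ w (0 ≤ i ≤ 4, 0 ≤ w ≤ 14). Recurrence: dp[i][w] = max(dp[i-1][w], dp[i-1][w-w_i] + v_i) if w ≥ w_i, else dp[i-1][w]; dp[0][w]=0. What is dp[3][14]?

19

i\w   0   1   2   3   4   5   6   7   8   9  10  11  12  13  14
  0   0   0   0   0   0   0   0   0   0   0   0   0   0   0   0
  1   0   0   0   0   0   9   9   9   9   9   9   9   9   9   9
  2   0   0  10  10  10  10  10  19  19  19  19  19  19  19  19
  3   0   0  10  10  10  10  10  19  19  19  19  19  19  19  19
  4   0   0  10  10  10  13  13  19  19  19  22  22  22  22  22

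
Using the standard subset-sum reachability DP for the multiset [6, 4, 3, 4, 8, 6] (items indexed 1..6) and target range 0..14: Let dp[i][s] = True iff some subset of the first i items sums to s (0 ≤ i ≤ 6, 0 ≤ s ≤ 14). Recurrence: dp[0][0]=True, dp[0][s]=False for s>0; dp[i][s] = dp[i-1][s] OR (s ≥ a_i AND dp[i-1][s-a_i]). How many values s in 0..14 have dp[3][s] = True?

i\s   0   1   2   3   4   5   6   7   8   9  10  11  12  13  14
  0   T   F   F   F   F   F   F   F   F   F   F   F   F   F   F
  1   T   F   F   F   F   F   T   F   F   F   F   F   F   F   F
  2   T   F   F   F   T   F   T   F   F   F   T   F   F   F   F
  3   T   F   F   T   T   F   T   T   F   T   T   F   F   T   F
  4   T   F   F   T   T   F   T   T   T   T   T   T   F   T   T
  5   T   F   F   T   T   F   T   T   T   T   T   T   T   T   T
  6   T   F   F   T   T   F   T   T   T   T   T   T   T   T   T

8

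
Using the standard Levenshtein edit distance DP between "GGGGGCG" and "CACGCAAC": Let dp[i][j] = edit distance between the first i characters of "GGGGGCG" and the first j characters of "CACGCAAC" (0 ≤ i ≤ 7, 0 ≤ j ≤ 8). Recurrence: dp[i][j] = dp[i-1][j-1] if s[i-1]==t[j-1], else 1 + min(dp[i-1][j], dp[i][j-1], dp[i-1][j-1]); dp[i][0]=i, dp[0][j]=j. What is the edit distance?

7

   ''  C  A  C  G  C  A  A  C
''  0  1  2  3  4  5  6  7  8
 G  1  1  2  3  3  4  5  6  7
 G  2  2  2  3  3  4  5  6  7
 G  3  3  3  3  3  4  5  6  7
 G  4  4  4  4  3  4  5  6  7
 G  5  5  5  5  4  4  5  6  7
 C  6  5  6  5  5  4  5  6  6
 G  7  6  6  6  5  5  5  6  7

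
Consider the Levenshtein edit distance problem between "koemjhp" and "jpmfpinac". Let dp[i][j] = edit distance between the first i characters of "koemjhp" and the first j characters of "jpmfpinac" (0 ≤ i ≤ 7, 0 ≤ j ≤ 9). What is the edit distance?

   ''  j  p  m  f  p  i  n  a  c
''  0  1  2  3  4  5  6  7  8  9
 k  1  1  2  3  4  5  6  7  8  9
 o  2  2  2  3  4  5  6  7  8  9
 e  3  3  3  3  4  5  6  7  8  9
 m  4  4  4  3  4  5  6  7  8  9
 j  5  4  5  4  4  5  6  7  8  9
 h  6  5  5  5  5  5  6  7  8  9
 p  7  6  5  6  6  5  6  7  8  9

9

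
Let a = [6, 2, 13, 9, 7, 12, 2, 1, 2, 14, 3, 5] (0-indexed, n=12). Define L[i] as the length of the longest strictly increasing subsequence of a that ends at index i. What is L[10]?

3

   i    0    1    2    3    4    5    6    7    8    9   10   11
a[i]    6    2   13    9    7   12    2    1    2   14    3    5
L[i]    1    1    2    2    2    3    1    1    2    4    3    4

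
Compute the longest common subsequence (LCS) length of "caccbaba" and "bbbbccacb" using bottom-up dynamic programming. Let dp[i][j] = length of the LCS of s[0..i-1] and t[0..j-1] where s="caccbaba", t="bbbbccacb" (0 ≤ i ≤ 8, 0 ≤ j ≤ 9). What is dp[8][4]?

   ''  b  b  b  b  c  c  a  c  b
''  0  0  0  0  0  0  0  0  0  0
 c  0  0  0  0  0  1  1  1  1  1
 a  0  0  0  0  0  1  1  2  2  2
 c  0  0  0  0  0  1  2  2  3  3
 c  0  0  0  0  0  1  2  2  3  3
 b  0  1  1  1  1  1  2  2  3  4
 a  0  1  1  1  1  1  2  3  3  4
 b  0  1  2  2  2  2  2  3  3  4
 a  0  1  2  2  2  2  2  3  3  4

2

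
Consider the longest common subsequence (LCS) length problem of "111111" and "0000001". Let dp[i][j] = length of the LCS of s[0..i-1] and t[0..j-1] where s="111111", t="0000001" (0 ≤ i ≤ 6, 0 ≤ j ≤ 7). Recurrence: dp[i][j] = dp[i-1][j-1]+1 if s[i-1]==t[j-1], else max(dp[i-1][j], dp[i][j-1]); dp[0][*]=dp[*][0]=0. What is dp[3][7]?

1

   ''  0  0  0  0  0  0  1
''  0  0  0  0  0  0  0  0
 1  0  0  0  0  0  0  0  1
 1  0  0  0  0  0  0  0  1
 1  0  0  0  0  0  0  0  1
 1  0  0  0  0  0  0  0  1
 1  0  0  0  0  0  0  0  1
 1  0  0  0  0  0  0  0  1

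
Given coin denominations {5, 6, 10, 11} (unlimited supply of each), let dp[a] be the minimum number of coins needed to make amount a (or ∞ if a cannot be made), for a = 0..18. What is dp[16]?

 a  0  1  2  3  4  5  6  7  8  9 10 11 12 13 14 15 16 17 18
dp  0  -  -  -  -  1  1  -  -  -  1  1  2  -  -  2  2  2  3
(- denotes ∞ / unreachable)

2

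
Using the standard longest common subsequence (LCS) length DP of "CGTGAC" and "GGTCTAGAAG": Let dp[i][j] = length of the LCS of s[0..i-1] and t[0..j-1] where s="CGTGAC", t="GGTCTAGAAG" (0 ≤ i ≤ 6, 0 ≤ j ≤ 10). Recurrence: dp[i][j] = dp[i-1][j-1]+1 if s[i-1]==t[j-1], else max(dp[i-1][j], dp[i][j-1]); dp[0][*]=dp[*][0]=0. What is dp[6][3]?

   ''  G  G  T  C  T  A  G  A  A  G
''  0  0  0  0  0  0  0  0  0  0  0
 C  0  0  0  0  1  1  1  1  1  1  1
 G  0  1  1  1  1  1  1  2  2  2  2
 T  0  1  1  2  2  2  2  2  2  2  2
 G  0  1  2  2  2  2  2  3  3  3  3
 A  0  1  2  2  2  2  3  3  4  4  4
 C  0  1  2  2  3  3  3  3  4  4  4

2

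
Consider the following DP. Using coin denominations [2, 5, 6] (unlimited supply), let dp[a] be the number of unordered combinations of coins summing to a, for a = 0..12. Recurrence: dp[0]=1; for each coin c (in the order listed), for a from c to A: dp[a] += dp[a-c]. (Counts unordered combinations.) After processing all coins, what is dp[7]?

1

after  coin     0     1     2     3     4     5     6     7     8     9    10    11    12
          2     1     0     1     0     1     0     1     0     1     0     1     0     1
          5     1     0     1     0     1     1     1     1     1     1     2     1     2
          6     1     0     1     0     1     1     2     1     2     1     3     2     4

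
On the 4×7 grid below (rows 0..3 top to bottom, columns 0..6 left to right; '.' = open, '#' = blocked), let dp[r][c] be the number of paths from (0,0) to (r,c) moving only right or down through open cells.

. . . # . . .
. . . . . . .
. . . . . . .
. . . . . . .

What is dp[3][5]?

r\c   0   1   2   3   4   5   6
  0   1   1   1   0   0   0   0
  1   1   2   3   3   3   3   3
  2   1   3   6   9  12  15  18
  3   1   4  10  19  31  46  64

46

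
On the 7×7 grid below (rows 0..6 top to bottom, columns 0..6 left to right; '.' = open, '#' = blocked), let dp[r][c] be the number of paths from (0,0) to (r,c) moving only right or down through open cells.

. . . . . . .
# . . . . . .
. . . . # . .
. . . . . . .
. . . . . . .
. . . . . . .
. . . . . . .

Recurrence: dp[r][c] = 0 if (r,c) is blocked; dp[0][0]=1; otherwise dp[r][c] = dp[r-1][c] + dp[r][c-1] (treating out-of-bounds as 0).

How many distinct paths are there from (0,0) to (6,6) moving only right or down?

312

r\c   0   1   2   3   4   5   6
  0   1   1   1   1   1   1   1
  1   0   1   2   3   4   5   6
  2   0   1   3   6   0   5  11
  3   0   1   4  10  10  15  26
  4   0   1   5  15  25  40  66
  5   0   1   6  21  46  86 152
  6   0   1   7  28  74 160 312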